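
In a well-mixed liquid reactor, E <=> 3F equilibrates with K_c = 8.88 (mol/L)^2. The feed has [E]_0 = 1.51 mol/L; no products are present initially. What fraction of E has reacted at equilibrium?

X = 0.434

Let X = conversion of E; extent ξ = 1.51·X mol/L.
Concentrations: [E] = 1.51 − 1.51X; [F] = 4.53X.
K_c = [F]^3 / ([E]).
Solving K_c = 8.88 for X ∈ (0,1): X = 0.434.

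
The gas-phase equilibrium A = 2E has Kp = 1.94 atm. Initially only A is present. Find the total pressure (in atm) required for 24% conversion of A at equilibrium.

P = 7.94 atm

Take 1 mol A as basis and let X be its fractional conversion, so ξ = X.
At extent ξ: n_A = 1 − X; n_E = 2X.
Summing: n_T = 1 + X.
Kp = p_E^2 / (p_A) with p_i = (n_i/n_T)·P.
At X = 0.24: the mole-fraction product g(X) = Π y_i^ν_i = 0.2445. Since Kp = g(X)·P^{1}, P = (Kp/g)^(1/1) = (1.94/0.2445)^(1/1) = 7.94 atm.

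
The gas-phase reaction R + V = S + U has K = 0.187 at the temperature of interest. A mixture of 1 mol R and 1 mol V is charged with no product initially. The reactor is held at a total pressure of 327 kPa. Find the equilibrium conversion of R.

X = 0.302

Take 1 mol R as basis and let X be its fractional conversion, so ξ = X.
Moles: n_R = 1 − X; n_V = 1 − X; n_S = X; n_U = X.
Total moles n_T = 2 (Δν = 0, constant).
y_i = n_i/n_T, p_i = y_i·P. K = p_S p_U / (p_R p_V).
This yields a degree-2 equation in X; solving on (0,1), X = 0.302.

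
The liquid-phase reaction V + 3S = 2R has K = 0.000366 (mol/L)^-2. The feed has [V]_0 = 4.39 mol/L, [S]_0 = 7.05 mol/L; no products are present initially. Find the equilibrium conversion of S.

Let X = conversion of S; extent ξ = 7.05X/3 mol/L.
Concentrations: [V] = 4.39 − 2.35X; [S] = 7.05 − 7.05X; [R] = 4.7X.
K = [R]^2 / ([V] [S]^3).
Solving K = 0.000366 for X ∈ (0,1): X = 0.126.

X = 0.126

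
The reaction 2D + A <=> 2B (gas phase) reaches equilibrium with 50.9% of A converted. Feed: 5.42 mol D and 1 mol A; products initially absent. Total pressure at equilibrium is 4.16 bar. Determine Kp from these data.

Kp = 0.155 bar^-1

Let X = conversion of A (basis 1 mol A); extent of reaction ξ = X.
At extent ξ: n_D = 5.42 − 2X; n_A = 1 − X; n_B = 2X.
n_T = Σnᵢ = 6.42 − X.
At X = 0.509: n_D = 4.4, n_A = 0.491, n_B = 1.02, n_T = 5.91.
p_i = (n_i/n_T)·P. Kp = p_B^2 / (p_D^2 p_A) = 0.155 bar^-1.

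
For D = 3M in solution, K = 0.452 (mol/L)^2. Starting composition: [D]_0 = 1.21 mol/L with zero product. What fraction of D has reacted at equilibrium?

Let X = conversion of D; extent ξ = 1.21·X mol/L.
Concentrations: [D] = 1.21 − 1.21X; [M] = 3.63X.
K = [M]^3 / ([D]).
Setting equal to 0.452 and solving for X on (0,1) gives X = 0.208.

X = 0.208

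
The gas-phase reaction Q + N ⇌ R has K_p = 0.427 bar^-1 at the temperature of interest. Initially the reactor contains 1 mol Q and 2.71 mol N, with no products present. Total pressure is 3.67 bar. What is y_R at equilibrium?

y_R = 0.162

Let X = conversion of Q (basis 1 mol Q); extent of reaction ξ = X.
Mole table: n_Q = 1 − X; n_N = 2.71 − X; n_R = X.
Total moles n_T = 3.71 − X.
With p_i = (n_i/n_T)P, K_p = p_R / (p_Q p_N).
Equating to 0.427 bar^-1 and solving on 0 < X < 1: X = 0.518.
Then n_R = 0.518, n_T = 3.19, so y_R = 0.162.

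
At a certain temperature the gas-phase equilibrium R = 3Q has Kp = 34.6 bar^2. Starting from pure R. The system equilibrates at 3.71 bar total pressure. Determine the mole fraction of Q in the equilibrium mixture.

Basis: 1 mol R initially; let X = conversion of R. Extent ξ = X.
At extent ξ: n_R = 1 − X; n_Q = 3X.
Total moles n_T = 1 + 2X.
y_i = n_i/n_T, p_i = y_i·P. Kp = p_Q^3 / (p_R).
This yields a degree-3 equation in X; solving on (0,1), X = 0.568.
Then n_Q = 1.7, n_T = 2.14, so y_Q = 0.798.

y_Q = 0.798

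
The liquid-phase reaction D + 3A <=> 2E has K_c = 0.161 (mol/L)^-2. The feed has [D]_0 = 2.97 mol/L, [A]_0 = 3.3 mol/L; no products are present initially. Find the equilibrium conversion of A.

Let X = conversion of A; extent ξ = 3.3X/3 mol/L.
Concentrations: [D] = 2.97 − 1.1X; [A] = 3.3 − 3.3X; [E] = 2.2X.
K_c = [E]^2 / ([D] [A]^3).
Setting equal to 0.161 and solving for X on (0,1) gives X = 0.535.

X = 0.535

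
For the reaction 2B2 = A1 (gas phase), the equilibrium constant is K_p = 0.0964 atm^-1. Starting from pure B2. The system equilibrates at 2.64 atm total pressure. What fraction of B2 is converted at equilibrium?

Basis: 1 mol B2 initially; let X = conversion of B2. Extent ξ = 0.5X.
Mole table: n_B2 = 1 − X; n_A1 = 0.5X.
Summing: n_T = 1 − 0.5X.
y_i = n_i/n_T, p_i = y_i·P. K_p = p_A1 / (p_B2^2).
This yields a degree-2 equation in X; solving on (0,1), X = 0.296.

X = 0.296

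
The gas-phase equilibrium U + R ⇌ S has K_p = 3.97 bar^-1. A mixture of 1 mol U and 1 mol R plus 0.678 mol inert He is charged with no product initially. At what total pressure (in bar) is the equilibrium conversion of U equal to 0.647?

Take 1 mol U as basis and let X be its fractional conversion, so ξ = X.
At extent ξ: n_U = 1 − X; n_R = 1 − X; n_S = X; n_I = 0.678 (inert).
Total moles n_T = 2.68 − X.
K_p = p_S / (p_U p_R) with p_i = (n_i/n_T)·P.
At X = 0.647: the mole-fraction product g(X) = Π y_i^ν_i = 10.55. Since K_p = g(X)·P^{-1}, P = (g/K_p)^(1/1) = (10.55/3.97)^(1/1) = 2.66 bar.

P = 2.66 bar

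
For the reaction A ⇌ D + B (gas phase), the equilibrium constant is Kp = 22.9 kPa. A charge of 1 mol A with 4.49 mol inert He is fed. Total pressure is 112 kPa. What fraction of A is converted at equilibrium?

Basis: 1 mol A initially; let X = conversion of A. Extent ξ = X.
Species balance: n_A = 1 − X; n_D = X; n_B = X; n_I = 4.49 (inert).
Total moles n_T = 5.49 + X.
y_i = n_i/n_T, p_i = y_i·P. Kp = p_D p_B / (p_A).
Equating to 22.9 kPa and solving on 0 < X < 1: X = 0.657.

X = 0.657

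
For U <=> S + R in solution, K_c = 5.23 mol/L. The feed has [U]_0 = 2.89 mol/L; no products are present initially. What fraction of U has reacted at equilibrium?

Let X = conversion of U; extent ξ = 2.89·X mol/L.
Concentrations: [U] = 2.89 − 2.89X; [S] = 2.89X; [R] = 2.89X.
K_c = [S] [R] / ([U]).
This equals 5.23 at X = 0.716 (the root in 0 < X < 1).

X = 0.716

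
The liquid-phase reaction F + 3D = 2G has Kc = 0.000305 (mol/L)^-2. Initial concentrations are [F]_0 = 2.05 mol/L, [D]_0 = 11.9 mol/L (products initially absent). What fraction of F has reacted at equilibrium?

X = 0.192

Let X = conversion of F; extent ξ = 2.05·X mol/L.
Concentrations: [F] = 2.05 − 2.05X; [D] = 11.9 − 6.15X; [G] = 4.1X.
Kc = [G]^2 / ([F] [D]^3).
Setting equal to 0.000305 and solving for X on (0,1) gives X = 0.192.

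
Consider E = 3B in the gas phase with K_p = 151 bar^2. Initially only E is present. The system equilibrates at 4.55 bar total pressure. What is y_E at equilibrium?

y_E = 0.100

Take 1 mol E as basis and let X be its fractional conversion, so ξ = X.
Mole table: n_E = 1 − X; n_B = 3X.
n_T = Σnᵢ = 1 + 2X.
Mole fractions y_i = n_i/n_T; K_p = p_B^3 / (p_E) with p_i = y_i·P.
Substituting and setting equal to 151 bar^2 gives a polynomial in X; the root in (0,1) is X = 0.750.
Then n_E = 0.25, n_T = 2.5, so y_E = 0.100.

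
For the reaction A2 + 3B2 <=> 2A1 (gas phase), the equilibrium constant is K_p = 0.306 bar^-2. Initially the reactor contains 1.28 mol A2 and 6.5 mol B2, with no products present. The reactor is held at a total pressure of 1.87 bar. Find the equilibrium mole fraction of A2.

y_A2 = 0.099

Take 1.28 mol A2 as basis and let X be its fractional conversion, so ξ = 1.28X.
Moles: n_A2 = 1.28 − 1.28X; n_B2 = 6.5 − 3.84X; n_A1 = 2.56X.
Total moles n_T = 7.78 − 2.56X.
y_i = n_i/n_T, p_i = y_i·P. K_p = p_A1^2 / (p_A2 p_B2^3).
Equating to 0.306 bar^-2 and solving on 0 < X < 1: X = 0.493.
Then n_A2 = 0.648, n_T = 6.52, so y_A2 = 0.099.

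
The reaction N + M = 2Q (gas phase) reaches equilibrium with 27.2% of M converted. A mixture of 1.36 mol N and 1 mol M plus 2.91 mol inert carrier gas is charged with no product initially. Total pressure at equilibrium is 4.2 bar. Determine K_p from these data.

Basis: 1 mol M initially; let X = conversion of M. Extent ξ = X.
Mole table: n_N = 1.36 − X; n_M = 1 − X; n_Q = 2X; n_I = 2.91 (inert).
n_T stays at 5.27 (no change in mole number).
At X = 0.272: n_N = 1.09, n_M = 0.728, n_Q = 0.544, n_T = 5.27.
p_i = (n_i/n_T)·P. K_p = p_Q^2 / (p_N p_M) = 0.374.

K_p = 0.374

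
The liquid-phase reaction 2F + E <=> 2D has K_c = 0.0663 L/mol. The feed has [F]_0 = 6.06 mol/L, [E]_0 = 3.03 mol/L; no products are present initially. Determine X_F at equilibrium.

X = 0.276

Let X = conversion of F; extent ξ = 6.06X/2 mol/L.
Concentrations: [F] = 6.06 − 6.06X; [E] = 3.03 − 3.03X; [D] = 6.06X.
K_c = [D]^2 / ([F]^2 [E]).
Equating to 0.0663 L/mol: the physical root is X = 0.276.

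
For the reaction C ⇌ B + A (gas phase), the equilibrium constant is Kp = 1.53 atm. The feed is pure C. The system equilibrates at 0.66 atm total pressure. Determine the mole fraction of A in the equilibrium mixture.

Let X = conversion of C (basis 1 mol C); extent of reaction ξ = X.
Mole table: n_C = 1 − X; n_B = X; n_A = X.
Summing: n_T = 1 + X.
Mole fractions y_i = n_i/n_T; Kp = p_B p_A / (p_C) with p_i = y_i·P.
Substituting and setting equal to 1.53 atm gives a polynomial in X; the root in (0,1) is X = 0.836.
Then n_A = 0.836, n_T = 1.84, so y_A = 0.455.

y_A = 0.455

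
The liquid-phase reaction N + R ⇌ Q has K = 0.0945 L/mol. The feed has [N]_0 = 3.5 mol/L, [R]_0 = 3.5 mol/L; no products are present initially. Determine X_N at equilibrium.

X = 0.208

Let X = conversion of N; extent ξ = 3.5·X mol/L.
Concentrations: [N] = 3.5 − 3.5X; [R] = 3.5 − 3.5X; [Q] = 3.5X.
K = [Q] / ([N] [R]).
Setting equal to 0.0945 and solving for X on (0,1) gives X = 0.208.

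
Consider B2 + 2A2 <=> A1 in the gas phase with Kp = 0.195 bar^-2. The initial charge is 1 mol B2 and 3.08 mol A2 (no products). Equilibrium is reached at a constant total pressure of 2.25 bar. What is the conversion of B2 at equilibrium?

X = 0.331

Take 1 mol B2 as basis and let X be its fractional conversion, so ξ = X.
Mole table: n_B2 = 1 − X; n_A2 = 3.08 − 2X; n_A1 = X.
n_T = Σnᵢ = 4.08 − 2X.
y_i = n_i/n_T, p_i = y_i·P. Kp = p_A1 / (p_B2 p_A2^2).
This yields a degree-3 equation in X; solving on (0,1), X = 0.331.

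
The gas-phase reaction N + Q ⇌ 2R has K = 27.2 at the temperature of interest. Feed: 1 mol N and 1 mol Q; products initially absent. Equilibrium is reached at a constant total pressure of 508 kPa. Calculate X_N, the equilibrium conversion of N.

X = 0.723

Take 1 mol N as basis and let X be its fractional conversion, so ξ = X.
Mole table: n_N = 1 − X; n_Q = 1 − X; n_R = 2X.
n_T stays at 2 (no change in mole number).
Mole fractions y_i = n_i/n_T; K = p_R^2 / (p_N p_Q) with p_i = y_i·P.
Setting this equal to 27.2 and taking the physical root (0 < X < 1) gives X = 0.723.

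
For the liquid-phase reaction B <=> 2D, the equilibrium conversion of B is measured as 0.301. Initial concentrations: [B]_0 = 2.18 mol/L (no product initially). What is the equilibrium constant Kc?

Let X = conversion of B.
Concentrations: [B] = 2.18 − 2.18X; [D] = 4.36X.
At X = 0.301: [B] = 1.52, [D] = 1.31.
Kc = [D]^2 / ([B]) = 1.13 mol/L.

Kc = 1.13 mol/L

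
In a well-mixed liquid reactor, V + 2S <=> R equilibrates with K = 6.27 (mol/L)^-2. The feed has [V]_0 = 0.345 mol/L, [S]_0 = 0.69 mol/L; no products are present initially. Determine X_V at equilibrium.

Let X = conversion of V; extent ξ = 0.345·X mol/L.
Concentrations: [V] = 0.345 − 0.345X; [S] = 0.69 − 0.69X; [R] = 0.345X.
K = [R] / ([V] [S]^2).
Solving K = 6.27 for X ∈ (0,1): X = 0.463.

X = 0.463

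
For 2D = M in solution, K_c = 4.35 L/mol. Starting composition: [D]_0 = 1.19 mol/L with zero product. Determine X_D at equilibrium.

X = 0.734

Let X = conversion of D; extent ξ = 1.19X/2 mol/L.
Concentrations: [D] = 1.19 − 1.19X; [M] = 0.595X.
K_c = [M] / ([D]^2).
Equating to 4.35 L/mol: the physical root is X = 0.734.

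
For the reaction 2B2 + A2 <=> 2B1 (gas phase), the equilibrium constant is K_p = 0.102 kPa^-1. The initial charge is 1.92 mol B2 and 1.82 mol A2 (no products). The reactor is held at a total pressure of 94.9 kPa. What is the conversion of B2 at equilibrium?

X = 0.658

Take 1.92 mol B2 as basis and let X be its fractional conversion, so ξ = 0.96X.
Species balance: n_B2 = 1.92 − 1.92X; n_A2 = 1.82 − 0.96X; n_B1 = 1.92X.
n_T = Σnᵢ = 3.74 − 0.96X.
y_i = n_i/n_T, p_i = y_i·P. K_p = p_B1^2 / (p_B2^2 p_A2).
Substituting and setting equal to 0.102 kPa^-1 gives a polynomial in X; the root in (0,1) is X = 0.658.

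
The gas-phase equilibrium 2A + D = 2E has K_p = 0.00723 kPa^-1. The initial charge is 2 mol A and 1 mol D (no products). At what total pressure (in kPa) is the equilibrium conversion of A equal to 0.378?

P = 215 kPa

Basis: 2 mol A initially; let X = conversion of A. Extent ξ = X.
Mole table: n_A = 2 − 2X; n_D = 1 − X; n_E = 2X.
n_T = Σnᵢ = 3 − X.
K_p = p_E^2 / (p_A^2 p_D) with p_i = (n_i/n_T)·P.
At X = 0.378: the mole-fraction product g(X) = Π y_i^ν_i = 1.557. Since K_p = g(X)·P^{-1}, P = (g/K_p)^(1/1) = (1.557/0.00723)^(1/1) = 215 kPa.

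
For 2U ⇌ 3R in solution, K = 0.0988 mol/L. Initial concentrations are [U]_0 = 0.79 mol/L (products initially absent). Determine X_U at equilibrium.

Let X = conversion of U; extent ξ = 0.79X/2 mol/L.
Concentrations: [U] = 0.79 − 0.79X; [R] = 1.19X.
K = [R]^3 / ([U]^2).
Solving K = 0.0988 for X ∈ (0,1): X = 0.270.

X = 0.270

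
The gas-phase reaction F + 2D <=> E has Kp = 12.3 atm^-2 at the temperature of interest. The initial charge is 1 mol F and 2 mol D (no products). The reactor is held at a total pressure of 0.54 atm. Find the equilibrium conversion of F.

Let X = conversion of F (basis 1 mol F); extent of reaction ξ = X.
Mole table: n_F = 1 − X; n_D = 2 − 2X; n_E = X.
Summing: n_T = 3 − 2X.
Mole fractions y_i = n_i/n_T; Kp = p_E / (p_F p_D^2) with p_i = y_i·P.
Setting this equal to 12.3 atm^-2 and taking the physical root (0 < X < 1) gives X = 0.482.

X = 0.482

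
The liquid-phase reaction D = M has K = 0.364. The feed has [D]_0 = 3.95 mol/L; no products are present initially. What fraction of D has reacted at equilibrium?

X = 0.267

Let X = conversion of D; extent ξ = 3.95·X mol/L.
Concentrations: [D] = 3.95 − 3.95X; [M] = 3.95X.
K = [M] / ([D]).
Setting equal to 0.364 and solving for X on (0,1) gives X = 0.267.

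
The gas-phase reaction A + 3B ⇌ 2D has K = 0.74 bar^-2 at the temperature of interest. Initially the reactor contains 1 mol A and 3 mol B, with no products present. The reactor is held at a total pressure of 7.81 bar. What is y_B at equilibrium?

y_B = 0.364

Take 1 mol A as basis and let X be its fractional conversion, so ξ = X.
Species balance: n_A = 1 − X; n_B = 3 − 3X; n_D = 2X.
n_T = Σnᵢ = 4 − 2X.
y_i = n_i/n_T, p_i = y_i·P. K = p_D^2 / (p_A p_B^3).
Equating to 0.74 bar^-2 and solving on 0 < X < 1: X = 0.679.
Then n_B = 0.962, n_T = 2.64, so y_B = 0.364.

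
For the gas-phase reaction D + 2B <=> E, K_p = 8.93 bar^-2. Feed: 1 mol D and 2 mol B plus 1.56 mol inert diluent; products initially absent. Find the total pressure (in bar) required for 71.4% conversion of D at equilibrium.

P = 2.9 bar

Basis: 1 mol D initially; let X = conversion of D. Extent ξ = X.
Species balance: n_D = 1 − X; n_B = 2 − 2X; n_E = X; n_I = 1.56 (inert).
n_T = Σnᵢ = 4.56 − 2X.
K_p = p_E / (p_D p_B^2) with p_i = (n_i/n_T)·P.
At X = 0.714: the mole-fraction product g(X) = Π y_i^ν_i = 74.85. Since K_p = g(X)·P^{-2}, P = (g/K_p)^(1/2) = (74.85/8.93)^(1/2) = 2.9 bar.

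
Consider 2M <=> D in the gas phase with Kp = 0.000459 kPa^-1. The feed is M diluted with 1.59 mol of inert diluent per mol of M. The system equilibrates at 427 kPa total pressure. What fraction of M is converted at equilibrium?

Take 1 mol M as basis and let X be its fractional conversion, so ξ = 0.5X.
Species balance: n_M = 1 − X; n_D = 0.5X; n_I = 1.59 (inert).
n_T = Σnᵢ = 2.59 − 0.5X.
y_i = n_i/n_T, p_i = y_i·P. Kp = p_D / (p_M^2).
Substituting and setting equal to 0.000459 kPa^-1 gives a polynomial in X; the root in (0,1) is X = 0.120.

X = 0.120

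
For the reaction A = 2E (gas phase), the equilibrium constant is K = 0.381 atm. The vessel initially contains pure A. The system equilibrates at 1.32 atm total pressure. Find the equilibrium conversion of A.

Take 1 mol A as basis and let X be its fractional conversion, so ξ = X.
Species balance: n_A = 1 − X; n_E = 2X.
Summing: n_T = 1 + X.
y_i = n_i/n_T, p_i = y_i·P. K = p_E^2 / (p_A).
Substituting and setting equal to 0.381 atm gives a polynomial in X; the root in (0,1) is X = 0.259.

X = 0.259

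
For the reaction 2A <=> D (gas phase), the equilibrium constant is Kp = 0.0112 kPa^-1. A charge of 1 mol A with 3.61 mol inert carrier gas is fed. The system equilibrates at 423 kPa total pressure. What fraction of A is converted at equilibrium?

Take 1 mol A as basis and let X be its fractional conversion, so ξ = 0.5X.
Moles: n_A = 1 − X; n_D = 0.5X; n_I = 3.61 (inert).
n_T = Σnᵢ = 4.61 − 0.5X.
With p_i = (n_i/n_T)P, Kp = p_D / (p_A^2).
Setting this equal to 0.0112 kPa^-1 and taking the physical root (0 < X < 1) gives X = 0.514.

X = 0.514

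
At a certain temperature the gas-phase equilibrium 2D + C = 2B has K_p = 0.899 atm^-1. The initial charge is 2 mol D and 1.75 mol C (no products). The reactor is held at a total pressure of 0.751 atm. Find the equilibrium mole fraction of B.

y_B = 0.203

Let X = conversion of D (basis 2 mol D); extent of reaction ξ = X.
Moles: n_D = 2 − 2X; n_C = 1.75 − X; n_B = 2X.
Total moles n_T = 3.75 − X.
With p_i = (n_i/n_T)P, K_p = p_B^2 / (p_D^2 p_C).
Substituting and setting equal to 0.899 atm^-1 gives a polynomial in X; the root in (0,1) is X = 0.345.
Then n_B = 0.691, n_T = 3.4, so y_B = 0.203.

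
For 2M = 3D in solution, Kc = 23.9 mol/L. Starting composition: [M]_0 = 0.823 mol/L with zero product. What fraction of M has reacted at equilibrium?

Let X = conversion of M; extent ξ = 0.823X/2 mol/L.
Concentrations: [M] = 0.823 − 0.823X; [D] = 1.23X.
Kc = [D]^3 / ([M]^2).
Setting equal to 23.9 and solving for X on (0,1) gives X = 0.770.

X = 0.770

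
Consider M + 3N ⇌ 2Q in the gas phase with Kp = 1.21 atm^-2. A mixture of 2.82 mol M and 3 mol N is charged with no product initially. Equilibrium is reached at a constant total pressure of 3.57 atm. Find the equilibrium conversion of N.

X = 0.660

Let X = conversion of N (basis 3 mol N); extent of reaction ξ = X.
Moles: n_M = 2.82 − X; n_N = 3 − 3X; n_Q = 2X.
Total moles n_T = 5.82 − 2X.
y_i = n_i/n_T, p_i = y_i·P. Kp = p_Q^2 / (p_M p_N^3).
Substituting and setting equal to 1.21 atm^-2 gives a polynomial in X; the root in (0,1) is X = 0.660.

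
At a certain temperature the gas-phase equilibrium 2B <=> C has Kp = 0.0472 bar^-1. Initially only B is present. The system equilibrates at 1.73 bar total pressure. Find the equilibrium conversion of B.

X = 0.132

Let X = conversion of B (basis 1 mol B); extent of reaction ξ = 0.5X.
Species balance: n_B = 1 − X; n_C = 0.5X.
Total moles n_T = 1 − 0.5X.
Mole fractions y_i = n_i/n_T; Kp = p_C / (p_B^2) with p_i = y_i·P.
Equating to 0.0472 bar^-1 and solving on 0 < X < 1: X = 0.132.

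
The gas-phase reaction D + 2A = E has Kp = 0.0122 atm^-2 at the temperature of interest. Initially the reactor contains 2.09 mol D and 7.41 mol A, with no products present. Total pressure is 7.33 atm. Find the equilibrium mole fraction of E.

Basis: 2.09 mol D initially; let X = conversion of D. Extent ξ = 2.09X.
Moles: n_D = 2.09 − 2.09X; n_A = 7.41 − 4.18X; n_E = 2.09X.
Summing: n_T = 9.5 − 4.18X.
y_i = n_i/n_T, p_i = y_i·P. Kp = p_E / (p_D p_A^2).
This yields a degree-3 equation in X; solving on (0,1), X = 0.270.
Then n_E = 0.563, n_T = 8.37, so y_E = 0.067.

y_E = 0.067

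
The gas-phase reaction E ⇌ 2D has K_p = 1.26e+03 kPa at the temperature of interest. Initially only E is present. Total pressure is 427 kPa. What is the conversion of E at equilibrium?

X = 0.652

Take 1 mol E as basis and let X be its fractional conversion, so ξ = X.
Species balance: n_E = 1 − X; n_D = 2X.
Total moles n_T = 1 + X.
y_i = n_i/n_T, p_i = y_i·P. K_p = p_D^2 / (p_E).
Equating to 1.26e+03 kPa and solving on 0 < X < 1: X = 0.652.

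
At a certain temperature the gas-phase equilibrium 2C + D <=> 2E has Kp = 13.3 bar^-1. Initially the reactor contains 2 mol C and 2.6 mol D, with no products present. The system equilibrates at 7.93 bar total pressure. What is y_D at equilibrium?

y_D = 0.463

Basis: 2 mol C initially; let X = conversion of C. Extent ξ = X.
Species balance: n_C = 2 − 2X; n_D = 2.6 − X; n_E = 2X.
n_T = Σnᵢ = 4.6 − X.
y_i = n_i/n_T, p_i = y_i·P. Kp = p_E^2 / (p_C^2 p_D).
Equating to 13.3 bar^-1 and solving on 0 < X < 1: X = 0.875.
Then n_D = 1.73, n_T = 3.73, so y_D = 0.463.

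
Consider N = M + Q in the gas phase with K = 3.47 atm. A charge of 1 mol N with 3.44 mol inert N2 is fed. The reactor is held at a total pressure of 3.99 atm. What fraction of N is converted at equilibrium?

X = 0.845

Let X = conversion of N (basis 1 mol N); extent of reaction ξ = X.
Species balance: n_N = 1 − X; n_M = X; n_Q = X; n_I = 3.44 (inert).
n_T = Σnᵢ = 4.44 + X.
With p_i = (n_i/n_T)P, K = p_M p_Q / (p_N).
Substituting and setting equal to 3.47 atm gives a polynomial in X; the root in (0,1) is X = 0.845.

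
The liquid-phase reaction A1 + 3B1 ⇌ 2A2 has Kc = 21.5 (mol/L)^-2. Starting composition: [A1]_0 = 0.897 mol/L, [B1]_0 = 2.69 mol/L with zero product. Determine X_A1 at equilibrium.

Let X = conversion of A1; extent ξ = 0.897·X mol/L.
Concentrations: [A1] = 0.897 − 0.897X; [B1] = 2.69 − 2.69X; [A2] = 1.79X.
Kc = [A2]^2 / ([A1] [B1]^3).
This equals 21.5 at X = 0.738 (the root in 0 < X < 1).

X = 0.738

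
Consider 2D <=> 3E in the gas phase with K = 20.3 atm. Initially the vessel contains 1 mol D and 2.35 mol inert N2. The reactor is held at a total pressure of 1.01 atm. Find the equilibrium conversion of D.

X = 0.838

Basis: 1 mol D initially; let X = conversion of D. Extent ξ = 0.5X.
Species balance: n_D = 1 − X; n_E = 1.5X; n_I = 2.35 (inert).
n_T = Σnᵢ = 3.35 + 0.5X.
With p_i = (n_i/n_T)P, K = p_E^3 / (p_D^2).
Equating to 20.3 atm and solving on 0 < X < 1: X = 0.838.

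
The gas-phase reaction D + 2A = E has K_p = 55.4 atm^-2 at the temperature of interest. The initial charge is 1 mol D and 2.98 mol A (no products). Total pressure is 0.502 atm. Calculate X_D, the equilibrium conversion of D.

X = 0.821

Take 1 mol D as basis and let X be its fractional conversion, so ξ = X.
Moles: n_D = 1 − X; n_A = 2.98 − 2X; n_E = X.
Total moles n_T = 3.98 − 2X.
Mole fractions y_i = n_i/n_T; K_p = p_E / (p_D p_A^2) with p_i = y_i·P.
This yields a degree-3 equation in X; solving on (0,1), X = 0.821.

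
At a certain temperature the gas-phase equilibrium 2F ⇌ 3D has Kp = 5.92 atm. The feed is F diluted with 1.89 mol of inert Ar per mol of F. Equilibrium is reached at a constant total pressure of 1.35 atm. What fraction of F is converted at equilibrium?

X = 0.709

Take 1 mol F as basis and let X be its fractional conversion, so ξ = 0.5X.
Species balance: n_F = 1 − X; n_D = 1.5X; n_I = 1.89 (inert).
Summing: n_T = 2.89 + 0.5X.
With p_i = (n_i/n_T)P, Kp = p_D^3 / (p_F^2).
Setting this equal to 5.92 atm and taking the physical root (0 < X < 1) gives X = 0.709.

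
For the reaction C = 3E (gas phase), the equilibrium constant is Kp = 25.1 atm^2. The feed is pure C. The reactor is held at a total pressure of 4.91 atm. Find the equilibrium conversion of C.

Basis: 1 mol C initially; let X = conversion of C. Extent ξ = X.
Mole table: n_C = 1 − X; n_E = 3X.
Summing: n_T = 1 + 2X.
y_i = n_i/n_T, p_i = y_i·P. Kp = p_E^3 / (p_C).
Setting this equal to 25.1 atm^2 and taking the physical root (0 < X < 1) gives X = 0.423.

X = 0.423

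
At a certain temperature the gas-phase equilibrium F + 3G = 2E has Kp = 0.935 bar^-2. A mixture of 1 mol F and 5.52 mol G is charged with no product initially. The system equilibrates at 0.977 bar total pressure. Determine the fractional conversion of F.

X = 0.493

Take 1 mol F as basis and let X be its fractional conversion, so ξ = X.
At extent ξ: n_F = 1 − X; n_G = 5.52 − 3X; n_E = 2X.
Total moles n_T = 6.52 − 2X.
With p_i = (n_i/n_T)P, Kp = p_E^2 / (p_F p_G^3).
Substituting and setting equal to 0.935 bar^-2 gives a polynomial in X; the root in (0,1) is X = 0.493.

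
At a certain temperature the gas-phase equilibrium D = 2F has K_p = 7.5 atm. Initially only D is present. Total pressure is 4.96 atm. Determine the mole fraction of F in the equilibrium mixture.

Let X = conversion of D (basis 1 mol D); extent of reaction ξ = X.
At extent ξ: n_D = 1 − X; n_F = 2X.
Summing: n_T = 1 + X.
y_i = n_i/n_T, p_i = y_i·P. K_p = p_F^2 / (p_D).
Equating to 7.5 atm and solving on 0 < X < 1: X = 0.524.
Then n_F = 1.05, n_T = 1.52, so y_F = 0.687.

y_F = 0.687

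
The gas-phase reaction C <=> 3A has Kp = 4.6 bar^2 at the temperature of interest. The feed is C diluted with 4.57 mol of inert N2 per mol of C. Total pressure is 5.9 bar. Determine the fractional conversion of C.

Let X = conversion of C (basis 1 mol C); extent of reaction ξ = X.
Mole table: n_C = 1 − X; n_A = 3X; n_I = 4.57 (inert).
Summing: n_T = 5.57 + 2X.
y_i = n_i/n_T, p_i = y_i·P. Kp = p_A^3 / (p_C).
Substituting and setting equal to 4.6 bar^2 gives a polynomial in X; the root in (0,1) is X = 0.478.

X = 0.478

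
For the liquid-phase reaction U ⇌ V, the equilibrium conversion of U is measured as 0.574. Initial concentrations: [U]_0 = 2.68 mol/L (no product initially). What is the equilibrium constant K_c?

K_c = 1.35

Let X = conversion of U.
Concentrations: [U] = 2.68 − 2.68X; [V] = 2.68X.
At X = 0.574: [U] = 1.14, [V] = 1.54.
K_c = [V] / ([U]) = 1.35.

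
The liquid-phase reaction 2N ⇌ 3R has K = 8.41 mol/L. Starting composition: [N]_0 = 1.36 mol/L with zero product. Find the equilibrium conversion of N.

X = 0.630

Let X = conversion of N; extent ξ = 1.36X/2 mol/L.
Concentrations: [N] = 1.36 − 1.36X; [R] = 2.04X.
K = [R]^3 / ([N]^2).
Solving K = 8.41 for X ∈ (0,1): X = 0.630.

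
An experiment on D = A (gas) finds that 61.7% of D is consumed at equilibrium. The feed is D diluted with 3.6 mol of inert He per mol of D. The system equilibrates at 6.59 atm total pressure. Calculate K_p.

K_p = 1.61

Take 1 mol D as basis and let X be its fractional conversion, so ξ = X.
At extent ξ: n_D = 1 − X; n_A = X; n_I = 3.6 (inert).
Total moles n_T = 4.6 (Δν = 0, constant).
At X = 0.617: n_D = 0.383, n_A = 0.617, n_T = 4.6.
p_i = (n_i/n_T)·P. K_p = p_A / (p_D) = 1.61.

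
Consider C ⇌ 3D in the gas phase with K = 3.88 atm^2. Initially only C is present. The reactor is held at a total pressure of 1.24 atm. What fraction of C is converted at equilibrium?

X = 0.569

Let X = conversion of C (basis 1 mol C); extent of reaction ξ = X.
Moles: n_C = 1 − X; n_D = 3X.
n_T = Σnᵢ = 1 + 2X.
With p_i = (n_i/n_T)P, K = p_D^3 / (p_C).
Setting this equal to 3.88 atm^2 and taking the physical root (0 < X < 1) gives X = 0.569.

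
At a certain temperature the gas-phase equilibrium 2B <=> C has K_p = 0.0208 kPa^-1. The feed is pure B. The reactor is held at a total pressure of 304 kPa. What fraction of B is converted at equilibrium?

Basis: 1 mol B initially; let X = conversion of B. Extent ξ = 0.5X.
Moles: n_B = 1 − X; n_C = 0.5X.
n_T = Σnᵢ = 1 − 0.5X.
With p_i = (n_i/n_T)P, K_p = p_C / (p_B^2).
This yields a degree-2 equation in X; solving on (0,1), X = 0.805.

X = 0.805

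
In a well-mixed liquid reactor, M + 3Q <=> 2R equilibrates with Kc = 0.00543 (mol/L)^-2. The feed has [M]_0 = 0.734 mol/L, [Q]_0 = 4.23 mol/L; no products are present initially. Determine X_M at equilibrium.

X = 0.259

Let X = conversion of M; extent ξ = 0.734·X mol/L.
Concentrations: [M] = 0.734 − 0.734X; [Q] = 4.23 − 2.2X; [R] = 1.47X.
Kc = [R]^2 / ([M] [Q]^3).
This equals 0.00543 at X = 0.259 (the root in 0 < X < 1).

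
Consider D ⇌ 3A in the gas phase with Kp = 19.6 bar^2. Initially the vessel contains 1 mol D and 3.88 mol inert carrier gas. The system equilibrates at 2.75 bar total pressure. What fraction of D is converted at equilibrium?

Basis: 1 mol D initially; let X = conversion of D. Extent ξ = X.
At extent ξ: n_D = 1 − X; n_A = 3X; n_I = 3.88 (inert).
n_T = Σnᵢ = 4.88 + 2X.
Mole fractions y_i = n_i/n_T; Kp = p_A^3 / (p_D) with p_i = y_i·P.
Setting this equal to 19.6 bar^2 and taking the physical root (0 < X < 1) gives X = 0.852.

X = 0.852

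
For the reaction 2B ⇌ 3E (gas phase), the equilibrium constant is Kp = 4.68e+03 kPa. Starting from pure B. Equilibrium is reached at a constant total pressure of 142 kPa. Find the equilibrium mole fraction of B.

y_B = 0.139

Take 1 mol B as basis and let X be its fractional conversion, so ξ = 0.5X.
At extent ξ: n_B = 1 − X; n_E = 1.5X.
Summing: n_T = 1 + 0.5X.
y_i = n_i/n_T, p_i = y_i·P. Kp = p_E^3 / (p_B^2).
Equating to 4.68e+03 kPa and solving on 0 < X < 1: X = 0.805.
Then n_B = 0.195, n_T = 1.4, so y_B = 0.139.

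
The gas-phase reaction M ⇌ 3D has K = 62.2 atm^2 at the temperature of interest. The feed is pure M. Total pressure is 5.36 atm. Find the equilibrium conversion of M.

Basis: 1 mol M initially; let X = conversion of M. Extent ξ = X.
At extent ξ: n_M = 1 − X; n_D = 3X.
Summing: n_T = 1 + 2X.
y_i = n_i/n_T, p_i = y_i·P. K = p_D^3 / (p_M).
Substituting and setting equal to 62.2 atm^2 gives a polynomial in X; the root in (0,1) is X = 0.542.

X = 0.542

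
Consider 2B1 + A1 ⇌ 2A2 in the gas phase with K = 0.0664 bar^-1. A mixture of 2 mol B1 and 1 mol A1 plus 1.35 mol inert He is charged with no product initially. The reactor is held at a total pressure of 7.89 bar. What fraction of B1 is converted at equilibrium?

X = 0.238

Basis: 2 mol B1 initially; let X = conversion of B1. Extent ξ = X.
Species balance: n_B1 = 2 − 2X; n_A1 = 1 − X; n_A2 = 2X; n_I = 1.35 (inert).
Summing: n_T = 4.35 − X.
Mole fractions y_i = n_i/n_T; K = p_A2^2 / (p_B1^2 p_A1) with p_i = y_i·P.
Substituting and setting equal to 0.0664 bar^-1 gives a polynomial in X; the root in (0,1) is X = 0.238.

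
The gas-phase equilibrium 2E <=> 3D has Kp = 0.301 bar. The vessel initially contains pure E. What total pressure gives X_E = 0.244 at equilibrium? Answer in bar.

Let X = conversion of E (basis 1 mol E); extent of reaction ξ = 0.5X.
Moles: n_E = 1 − X; n_D = 1.5X.
n_T = Σnᵢ = 1 + 0.5X.
Kp = p_D^3 / (p_E^2) with p_i = (n_i/n_T)·P.
At X = 0.244: the mole-fraction product g(X) = Π y_i^ν_i = 0.07646. Since Kp = g(X)·P^{1}, P = (Kp/g)^(1/1) = (0.301/0.07646)^(1/1) = 3.94 bar.

P = 3.94 bar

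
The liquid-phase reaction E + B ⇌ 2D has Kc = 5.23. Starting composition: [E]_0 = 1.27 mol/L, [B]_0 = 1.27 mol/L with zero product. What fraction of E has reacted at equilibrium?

Let X = conversion of E; extent ξ = 1.27·X mol/L.
Concentrations: [E] = 1.27 − 1.27X; [B] = 1.27 − 1.27X; [D] = 2.54X.
Kc = [D]^2 / ([E] [B]).
Setting equal to 5.23 and solving for X on (0,1) gives X = 0.533.

X = 0.533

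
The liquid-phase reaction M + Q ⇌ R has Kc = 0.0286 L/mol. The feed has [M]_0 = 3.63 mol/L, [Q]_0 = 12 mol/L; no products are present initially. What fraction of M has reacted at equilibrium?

X = 0.241

Let X = conversion of M; extent ξ = 3.63·X mol/L.
Concentrations: [M] = 3.63 − 3.63X; [Q] = 12 − 3.63X; [R] = 3.63X.
Kc = [R] / ([M] [Q]).
Setting equal to 0.0286 and solving for X on (0,1) gives X = 0.241.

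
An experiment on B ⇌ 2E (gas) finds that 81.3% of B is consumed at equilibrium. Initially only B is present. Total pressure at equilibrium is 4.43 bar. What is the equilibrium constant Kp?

Kp = 34.5 bar

Take 1 mol B as basis and let X be its fractional conversion, so ξ = X.
Mole table: n_B = 1 − X; n_E = 2X.
n_T = Σnᵢ = 1 + X.
At X = 0.813: n_B = 0.187, n_E = 1.63, n_T = 1.81.
p_i = (n_i/n_T)·P. Kp = p_E^2 / (p_B) = 34.5 bar.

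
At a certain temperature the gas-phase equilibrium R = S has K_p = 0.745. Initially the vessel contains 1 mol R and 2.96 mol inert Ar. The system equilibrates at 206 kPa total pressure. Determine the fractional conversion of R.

X = 0.427

Basis: 1 mol R initially; let X = conversion of R. Extent ξ = X.
Mole table: n_R = 1 − X; n_S = X; n_I = 2.96 (inert).
Total moles n_T = 3.96 (Δν = 0, constant).
y_i = n_i/n_T, p_i = y_i·P. K_p = p_S / (p_R).
Setting this equal to 0.745 and taking the physical root (0 < X < 1) gives X = 0.427.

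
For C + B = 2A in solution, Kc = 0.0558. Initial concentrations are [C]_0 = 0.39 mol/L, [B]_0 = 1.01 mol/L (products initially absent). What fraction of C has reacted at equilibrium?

X = 0.168

Let X = conversion of C; extent ξ = 0.39·X mol/L.
Concentrations: [C] = 0.39 − 0.39X; [B] = 1.01 − 0.39X; [A] = 0.78X.
Kc = [A]^2 / ([C] [B]).
Setting equal to 0.0558 and solving for X on (0,1) gives X = 0.168.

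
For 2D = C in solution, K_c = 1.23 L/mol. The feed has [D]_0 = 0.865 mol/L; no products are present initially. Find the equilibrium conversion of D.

Let X = conversion of D; extent ξ = 0.865X/2 mol/L.
Concentrations: [D] = 0.865 − 0.865X; [C] = 0.432X.
K_c = [C] / ([D]^2).
Setting equal to 1.23 and solving for X on (0,1) gives X = 0.510.

X = 0.510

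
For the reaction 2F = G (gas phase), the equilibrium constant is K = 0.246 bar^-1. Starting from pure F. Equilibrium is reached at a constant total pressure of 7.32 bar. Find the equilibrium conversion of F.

Basis: 1 mol F initially; let X = conversion of F. Extent ξ = 0.5X.
Moles: n_F = 1 − X; n_G = 0.5X.
n_T = Σnᵢ = 1 − 0.5X.
y_i = n_i/n_T, p_i = y_i·P. K = p_G / (p_F^2).
This yields a degree-2 equation in X; solving on (0,1), X = 0.651.

X = 0.651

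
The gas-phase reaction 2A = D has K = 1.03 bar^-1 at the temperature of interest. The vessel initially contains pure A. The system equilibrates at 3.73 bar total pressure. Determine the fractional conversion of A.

Basis: 1 mol A initially; let X = conversion of A. Extent ξ = 0.5X.
Moles: n_A = 1 − X; n_D = 0.5X.
Total moles n_T = 1 − 0.5X.
y_i = n_i/n_T, p_i = y_i·P. K = p_D / (p_A^2).
Equating to 1.03 bar^-1 and solving on 0 < X < 1: X = 0.753.

X = 0.753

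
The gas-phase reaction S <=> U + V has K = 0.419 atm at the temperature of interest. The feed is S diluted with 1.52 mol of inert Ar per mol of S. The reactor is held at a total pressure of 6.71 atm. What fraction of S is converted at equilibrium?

Take 1 mol S as basis and let X be its fractional conversion, so ξ = X.
Mole table: n_S = 1 − X; n_U = X; n_V = X; n_I = 1.52 (inert).
Total moles n_T = 2.52 + X.
Mole fractions y_i = n_i/n_T; K = p_U p_V / (p_S) with p_i = y_i·P.
Substituting and setting equal to 0.419 atm gives a polynomial in X; the root in (0,1) is X = 0.343.

X = 0.343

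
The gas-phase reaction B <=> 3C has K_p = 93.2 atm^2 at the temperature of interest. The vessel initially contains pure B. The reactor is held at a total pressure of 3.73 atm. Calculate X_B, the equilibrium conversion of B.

Take 1 mol B as basis and let X be its fractional conversion, so ξ = X.
Moles: n_B = 1 − X; n_C = 3X.
Total moles n_T = 1 + 2X.
y_i = n_i/n_T, p_i = y_i·P. K_p = p_C^3 / (p_B).
Substituting and setting equal to 93.2 atm^2 gives a polynomial in X; the root in (0,1) is X = 0.737.

X = 0.737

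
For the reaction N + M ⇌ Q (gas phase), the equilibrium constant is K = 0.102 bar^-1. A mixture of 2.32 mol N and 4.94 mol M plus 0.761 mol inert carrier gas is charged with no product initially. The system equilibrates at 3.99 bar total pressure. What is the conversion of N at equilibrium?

X = 0.194

Let X = conversion of N (basis 2.32 mol N); extent of reaction ξ = 2.32X.
Moles: n_N = 2.32 − 2.32X; n_M = 4.94 − 2.32X; n_Q = 2.32X; n_I = 0.761 (inert).
n_T = Σnᵢ = 8.02 − 2.32X.
y_i = n_i/n_T, p_i = y_i·P. K = p_Q / (p_N p_M).
This yields a degree-2 equation in X; solving on (0,1), X = 0.194.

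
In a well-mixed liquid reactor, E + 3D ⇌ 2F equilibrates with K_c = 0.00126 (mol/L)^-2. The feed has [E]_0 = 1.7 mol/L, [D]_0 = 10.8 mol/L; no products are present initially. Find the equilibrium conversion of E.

X = 0.314

Let X = conversion of E; extent ξ = 1.7·X mol/L.
Concentrations: [E] = 1.7 − 1.7X; [D] = 10.8 − 5.1X; [F] = 3.4X.
K_c = [F]^2 / ([E] [D]^3).
Solving K_c = 0.00126 for X ∈ (0,1): X = 0.314.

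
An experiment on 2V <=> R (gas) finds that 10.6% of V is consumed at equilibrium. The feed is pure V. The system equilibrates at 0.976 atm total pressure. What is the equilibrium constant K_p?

Take 1 mol V as basis and let X be its fractional conversion, so ξ = 0.5X.
Mole table: n_V = 1 − X; n_R = 0.5X.
Summing: n_T = 1 − 0.5X.
At X = 0.106: n_V = 0.894, n_R = 0.053, n_T = 0.947.
p_i = (n_i/n_T)·P. K_p = p_R / (p_V^2) = 0.0643 atm^-1.

K_p = 0.0643 atm^-1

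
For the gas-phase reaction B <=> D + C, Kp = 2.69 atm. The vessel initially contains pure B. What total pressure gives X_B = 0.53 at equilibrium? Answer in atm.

P = 6.89 atm

Take 1 mol B as basis and let X be its fractional conversion, so ξ = X.
Moles: n_B = 1 − X; n_D = X; n_C = X.
n_T = Σnᵢ = 1 + X.
Kp = p_D p_C / (p_B) with p_i = (n_i/n_T)·P.
At X = 0.53: the mole-fraction product g(X) = Π y_i^ν_i = 0.3906. Since Kp = g(X)·P^{1}, P = (Kp/g)^(1/1) = (2.69/0.3906)^(1/1) = 6.89 atm.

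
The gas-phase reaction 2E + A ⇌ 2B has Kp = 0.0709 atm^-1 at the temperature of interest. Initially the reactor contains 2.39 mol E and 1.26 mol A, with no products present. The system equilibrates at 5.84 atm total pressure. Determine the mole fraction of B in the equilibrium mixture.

Take 2.39 mol E as basis and let X be its fractional conversion, so ξ = 1.2X.
Mole table: n_E = 2.39 − 2.39X; n_A = 1.26 − 1.2X; n_B = 2.39X.
n_T = Σnᵢ = 3.65 − 1.2X.
y_i = n_i/n_T, p_i = y_i·P. Kp = p_B^2 / (p_E^2 p_A).
Substituting and setting equal to 0.0709 atm^-1 gives a polynomial in X; the root in (0,1) is X = 0.256.
Then n_B = 0.611, n_T = 3.34, so y_B = 0.183.

y_B = 0.183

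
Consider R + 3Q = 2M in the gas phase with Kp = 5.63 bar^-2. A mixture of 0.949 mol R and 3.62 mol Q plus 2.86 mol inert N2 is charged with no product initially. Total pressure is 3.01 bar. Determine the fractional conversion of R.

Let X = conversion of R (basis 0.949 mol R); extent of reaction ξ = 0.949X.
Mole table: n_R = 0.949 − 0.949X; n_Q = 3.62 − 2.85X; n_M = 1.9X; n_I = 2.86 (inert).
n_T = Σnᵢ = 7.43 − 1.9X.
Mole fractions y_i = n_i/n_T; Kp = p_M^2 / (p_R p_Q^3) with p_i = y_i·P.
Substituting and setting equal to 5.63 bar^-2 gives a polynomial in X; the root in (0,1) is X = 0.695.

X = 0.695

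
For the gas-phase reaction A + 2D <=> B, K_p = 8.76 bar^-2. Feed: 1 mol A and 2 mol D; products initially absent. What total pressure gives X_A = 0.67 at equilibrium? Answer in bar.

Take 1 mol A as basis and let X be its fractional conversion, so ξ = X.
Mole table: n_A = 1 − X; n_D = 2 − 2X; n_B = X.
Summing: n_T = 3 − 2X.
K_p = p_B / (p_A p_D^2) with p_i = (n_i/n_T)·P.
At X = 0.67: the mole-fraction product g(X) = Π y_i^ν_i = 12.84. Since K_p = g(X)·P^{-2}, P = (g/K_p)^(1/2) = (12.84/8.76)^(1/2) = 1.21 bar.

P = 1.21 bar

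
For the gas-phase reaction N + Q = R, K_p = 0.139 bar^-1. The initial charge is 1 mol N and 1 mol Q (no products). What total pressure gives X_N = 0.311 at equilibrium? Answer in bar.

P = 7.96 bar

Take 1 mol N as basis and let X be its fractional conversion, so ξ = X.
Moles: n_N = 1 − X; n_Q = 1 − X; n_R = X.
Summing: n_T = 2 − X.
K_p = p_R / (p_N p_Q) with p_i = (n_i/n_T)·P.
At X = 0.311: the mole-fraction product g(X) = Π y_i^ν_i = 1.107. Since K_p = g(X)·P^{-1}, P = (g/K_p)^(1/1) = (1.107/0.139)^(1/1) = 7.96 bar.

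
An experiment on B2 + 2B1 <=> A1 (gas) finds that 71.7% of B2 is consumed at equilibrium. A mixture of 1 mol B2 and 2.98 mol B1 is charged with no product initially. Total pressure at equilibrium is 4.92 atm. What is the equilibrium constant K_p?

Basis: 1 mol B2 initially; let X = conversion of B2. Extent ξ = X.
Mole table: n_B2 = 1 − X; n_B1 = 2.98 − 2X; n_A1 = X.
Total moles n_T = 3.98 − 2X.
At X = 0.717: n_B2 = 0.283, n_B1 = 1.55, n_A1 = 0.717, n_T = 2.55.
p_i = (n_i/n_T)·P. K_p = p_A1 / (p_B2 p_B1^2) = 0.284 atm^-2.

K_p = 0.284 atm^-2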